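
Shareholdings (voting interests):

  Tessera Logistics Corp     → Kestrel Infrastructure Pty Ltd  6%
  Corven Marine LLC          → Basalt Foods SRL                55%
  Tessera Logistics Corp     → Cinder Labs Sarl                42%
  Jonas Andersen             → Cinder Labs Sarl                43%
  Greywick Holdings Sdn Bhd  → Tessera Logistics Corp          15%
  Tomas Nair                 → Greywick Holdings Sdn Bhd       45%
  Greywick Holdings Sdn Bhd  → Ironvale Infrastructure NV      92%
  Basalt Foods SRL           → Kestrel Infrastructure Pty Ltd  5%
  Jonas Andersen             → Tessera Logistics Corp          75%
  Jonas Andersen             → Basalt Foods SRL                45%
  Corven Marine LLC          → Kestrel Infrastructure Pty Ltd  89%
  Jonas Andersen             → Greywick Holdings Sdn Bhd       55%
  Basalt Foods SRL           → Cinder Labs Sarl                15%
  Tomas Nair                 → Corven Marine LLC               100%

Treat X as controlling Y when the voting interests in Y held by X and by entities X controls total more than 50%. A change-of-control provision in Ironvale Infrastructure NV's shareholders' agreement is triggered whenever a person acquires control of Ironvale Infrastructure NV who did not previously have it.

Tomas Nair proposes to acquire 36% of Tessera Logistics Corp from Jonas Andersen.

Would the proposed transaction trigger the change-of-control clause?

The purchase adds only to Tomas's holdings (Jonas's stake shrinks), so Tomas is the only person who could newly come to control Ironvale.
Tomas holds 100% of Corven, so Tomas controls Corven.
Corven holds 55% of Basalt, so Tomas controls Basalt.
Corven and Basalt together hold 89% + 5% = 94% of Kestrel, so Tomas controls Kestrel.
Neither Tomas nor any entity Tomas controls holds any voting interest in Ironvale.
So before the transaction, Tomas does not control Ironvale.
After the purchase, Tomas holds 36% of Tessera directly, and Jonas's stake falls to 39%.
Tomas's side now holds 36% of Tessera, not > 50%, so Tomas still does not control Tessera.
After the transaction, neither Tomas nor any entity Tomas controls holds a voting interest in Ironvale, so Tomas still does not control it.
No new person acquires control, so the clause is not triggered.

No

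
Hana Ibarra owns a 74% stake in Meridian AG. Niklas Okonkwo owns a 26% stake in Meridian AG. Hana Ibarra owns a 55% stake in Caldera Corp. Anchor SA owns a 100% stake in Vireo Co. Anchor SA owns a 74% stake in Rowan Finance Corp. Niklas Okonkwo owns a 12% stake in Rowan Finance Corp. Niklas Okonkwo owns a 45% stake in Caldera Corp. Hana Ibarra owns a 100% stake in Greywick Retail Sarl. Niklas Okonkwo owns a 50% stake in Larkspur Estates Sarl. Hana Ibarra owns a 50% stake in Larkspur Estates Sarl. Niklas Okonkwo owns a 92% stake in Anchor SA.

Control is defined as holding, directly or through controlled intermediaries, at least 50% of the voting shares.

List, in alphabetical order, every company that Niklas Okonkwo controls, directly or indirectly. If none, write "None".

Niklas holds 92% of Anchor, so Niklas controls Anchor.
Anchor holds 100% of Vireo, so Niklas controls Vireo.
Anchor and Niklas together hold 74% + 12% = 86% of Rowan, so Niklas controls Rowan.
Niklas holds 50% of Larkspur, so Niklas controls Larkspur.
No other company's threshold is met.

Anchor SA, Larkspur Estates Sarl, Rowan Finance Corp, Vireo Co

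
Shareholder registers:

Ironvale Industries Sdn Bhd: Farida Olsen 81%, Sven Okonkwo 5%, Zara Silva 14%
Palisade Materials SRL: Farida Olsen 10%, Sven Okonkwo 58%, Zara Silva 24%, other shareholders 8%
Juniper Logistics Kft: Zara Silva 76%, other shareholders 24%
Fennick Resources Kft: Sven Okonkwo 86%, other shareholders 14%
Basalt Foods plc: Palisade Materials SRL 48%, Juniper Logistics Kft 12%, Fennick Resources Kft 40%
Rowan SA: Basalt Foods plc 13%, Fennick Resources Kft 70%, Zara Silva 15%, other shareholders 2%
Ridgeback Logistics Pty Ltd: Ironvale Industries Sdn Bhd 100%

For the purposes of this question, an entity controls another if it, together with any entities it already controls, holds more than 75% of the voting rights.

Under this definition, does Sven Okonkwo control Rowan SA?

Sven holds 86% of Fennick, so Sven controls Fennick.
In Rowan, Sven's side holds only 70%, not > 75%.
So Sven does not control Rowan.

No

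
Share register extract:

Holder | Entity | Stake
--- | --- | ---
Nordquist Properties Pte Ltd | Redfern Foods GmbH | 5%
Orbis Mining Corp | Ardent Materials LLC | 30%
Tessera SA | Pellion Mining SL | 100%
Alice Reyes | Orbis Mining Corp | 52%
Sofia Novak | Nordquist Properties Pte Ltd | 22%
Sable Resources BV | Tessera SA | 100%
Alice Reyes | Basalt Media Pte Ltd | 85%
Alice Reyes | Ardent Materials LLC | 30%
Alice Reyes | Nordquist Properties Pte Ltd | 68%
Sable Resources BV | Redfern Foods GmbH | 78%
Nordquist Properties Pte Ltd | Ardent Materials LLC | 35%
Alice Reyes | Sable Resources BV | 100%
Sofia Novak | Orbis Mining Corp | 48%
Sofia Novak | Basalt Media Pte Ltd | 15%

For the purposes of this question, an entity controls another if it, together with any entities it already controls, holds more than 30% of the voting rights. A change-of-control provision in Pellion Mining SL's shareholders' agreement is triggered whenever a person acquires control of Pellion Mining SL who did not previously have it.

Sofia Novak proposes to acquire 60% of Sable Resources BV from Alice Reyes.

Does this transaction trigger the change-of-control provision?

The purchase adds only to Sofia's holdings (Alice's stake shrinks), so Sofia is the only person who could newly come to control Pellion.
Sofia holds 48% of Orbis, so Sofia controls Orbis.
Neither Sofia nor any entity Sofia controls holds any voting interest in Pellion.
So before the transaction, Sofia does not control Pellion.
After the purchase, Sofia holds 60% of Sable directly, and Alice's stake falls to 40%.
Sofia holds 60% of Sable, so Sofia controls Sable.
Sable holds 100% of Tessera, so Sofia controls Tessera.
Tessera holds 100% of Pellion, so Sofia controls Pellion.
Sofia did not control Pellion before and does after, so the clause is triggered.

Yes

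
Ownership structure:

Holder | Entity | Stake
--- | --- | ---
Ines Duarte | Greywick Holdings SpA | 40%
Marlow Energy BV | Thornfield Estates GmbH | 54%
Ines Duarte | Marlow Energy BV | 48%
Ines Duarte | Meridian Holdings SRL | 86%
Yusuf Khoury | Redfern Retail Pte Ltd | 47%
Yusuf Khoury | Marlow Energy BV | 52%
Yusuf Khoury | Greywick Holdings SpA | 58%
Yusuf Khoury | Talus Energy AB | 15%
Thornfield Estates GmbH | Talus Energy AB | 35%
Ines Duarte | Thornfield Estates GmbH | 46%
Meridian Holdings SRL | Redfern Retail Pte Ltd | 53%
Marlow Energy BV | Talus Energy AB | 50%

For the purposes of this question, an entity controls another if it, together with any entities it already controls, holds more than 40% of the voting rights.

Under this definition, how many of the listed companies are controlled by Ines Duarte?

5

Ines holds 48% of Marlow, so Ines controls Marlow.
Ines holds 86% of Meridian, so Ines controls Meridian.
Marlow and Ines together hold 54% + 46% = 100% of Thornfield, so Ines controls Thornfield.
Meridian holds 53% of Redfern, so Ines controls Redfern.
Thornfield and Marlow together hold 35% + 50% = 85% of Talus, so Ines controls Talus.
No other company's threshold is met.
Ines controls 5 companies.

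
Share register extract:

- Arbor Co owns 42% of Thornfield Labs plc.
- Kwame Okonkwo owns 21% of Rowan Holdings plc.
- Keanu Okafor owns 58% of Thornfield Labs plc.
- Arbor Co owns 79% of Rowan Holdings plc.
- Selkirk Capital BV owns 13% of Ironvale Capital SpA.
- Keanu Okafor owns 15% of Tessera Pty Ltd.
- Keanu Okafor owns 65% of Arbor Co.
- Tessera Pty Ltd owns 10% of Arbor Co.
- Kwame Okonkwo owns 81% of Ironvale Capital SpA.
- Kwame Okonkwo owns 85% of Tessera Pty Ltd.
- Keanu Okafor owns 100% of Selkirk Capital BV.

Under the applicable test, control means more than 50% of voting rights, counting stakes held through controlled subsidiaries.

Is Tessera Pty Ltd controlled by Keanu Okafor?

No

Keanu holds 100% of Selkirk, so Keanu controls Selkirk.
Keanu holds 65% of Arbor, so Keanu controls Arbor.
Arbor and Keanu together hold 42% + 58% = 100% of Thornfield, so Keanu controls Thornfield.
Arbor holds 79% of Rowan, so Keanu controls Rowan.
In Tessera, Keanu's side holds only 15%, not > 50%.
So Keanu does not control Tessera.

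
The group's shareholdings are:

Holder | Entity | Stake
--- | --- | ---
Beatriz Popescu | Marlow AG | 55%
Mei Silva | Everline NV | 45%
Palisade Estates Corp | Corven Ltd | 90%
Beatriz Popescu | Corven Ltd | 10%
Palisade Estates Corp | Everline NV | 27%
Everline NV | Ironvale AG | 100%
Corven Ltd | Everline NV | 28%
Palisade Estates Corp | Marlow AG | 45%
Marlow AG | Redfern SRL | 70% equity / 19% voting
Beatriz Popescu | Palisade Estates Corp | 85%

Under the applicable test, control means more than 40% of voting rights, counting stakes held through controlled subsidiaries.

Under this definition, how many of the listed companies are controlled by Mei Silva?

2

Mei holds 45% of Everline, so Mei controls Everline.
Everline holds 100% of Ironvale, so Mei controls Ironvale.
No other company's threshold is met.
Mei controls 2 companies.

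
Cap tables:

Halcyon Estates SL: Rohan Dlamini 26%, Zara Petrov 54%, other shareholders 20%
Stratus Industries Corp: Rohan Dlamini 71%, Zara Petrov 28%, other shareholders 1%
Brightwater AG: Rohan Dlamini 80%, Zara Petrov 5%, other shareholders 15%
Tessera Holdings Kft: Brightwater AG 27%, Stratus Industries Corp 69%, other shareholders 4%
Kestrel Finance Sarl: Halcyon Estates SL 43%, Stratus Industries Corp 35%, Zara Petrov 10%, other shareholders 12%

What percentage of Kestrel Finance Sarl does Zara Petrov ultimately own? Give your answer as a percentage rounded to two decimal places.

43.02%

Zara reaches Kestrel along 3 paths.
Via Halcyon: 54% × 43% = 23.22%.
Via Stratus: 28% × 35% = 9.8%.
Direct stake: 10% = 10%.
Total: 23.22% + 9.8% + 10% = 43.02%.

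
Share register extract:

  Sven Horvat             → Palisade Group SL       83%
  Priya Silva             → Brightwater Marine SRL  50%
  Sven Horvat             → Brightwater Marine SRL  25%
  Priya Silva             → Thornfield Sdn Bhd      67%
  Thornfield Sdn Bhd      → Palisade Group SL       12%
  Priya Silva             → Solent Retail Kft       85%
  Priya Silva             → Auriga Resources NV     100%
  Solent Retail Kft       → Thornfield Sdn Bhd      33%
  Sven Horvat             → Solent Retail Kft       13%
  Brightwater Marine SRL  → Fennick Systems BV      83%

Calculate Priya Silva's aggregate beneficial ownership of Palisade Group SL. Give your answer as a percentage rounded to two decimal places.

11.41%

Priya reaches Palisade along 2 paths.
Via Thornfield: 67% × 12% = 8.04%.
Via Solent → Thornfield: 85% × 33% × 12% = 3.366%.
Total: 8.04% + 3.366% = 11.406%.
Rounded: 11.41%.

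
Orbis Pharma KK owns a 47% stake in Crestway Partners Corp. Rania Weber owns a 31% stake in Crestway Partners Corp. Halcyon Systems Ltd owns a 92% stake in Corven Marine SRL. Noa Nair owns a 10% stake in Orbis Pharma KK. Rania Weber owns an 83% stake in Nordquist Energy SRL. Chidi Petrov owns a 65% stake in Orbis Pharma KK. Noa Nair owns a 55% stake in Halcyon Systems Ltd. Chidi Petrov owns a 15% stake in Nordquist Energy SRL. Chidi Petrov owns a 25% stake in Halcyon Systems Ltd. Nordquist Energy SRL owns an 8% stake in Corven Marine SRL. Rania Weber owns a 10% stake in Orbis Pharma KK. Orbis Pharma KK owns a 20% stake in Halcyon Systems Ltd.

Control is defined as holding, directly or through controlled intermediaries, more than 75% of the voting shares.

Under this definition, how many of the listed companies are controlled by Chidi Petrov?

0

Chidi's largest direct stake is 65% in Orbis, which does not meet the threshold.
Chidi controls 0 companies.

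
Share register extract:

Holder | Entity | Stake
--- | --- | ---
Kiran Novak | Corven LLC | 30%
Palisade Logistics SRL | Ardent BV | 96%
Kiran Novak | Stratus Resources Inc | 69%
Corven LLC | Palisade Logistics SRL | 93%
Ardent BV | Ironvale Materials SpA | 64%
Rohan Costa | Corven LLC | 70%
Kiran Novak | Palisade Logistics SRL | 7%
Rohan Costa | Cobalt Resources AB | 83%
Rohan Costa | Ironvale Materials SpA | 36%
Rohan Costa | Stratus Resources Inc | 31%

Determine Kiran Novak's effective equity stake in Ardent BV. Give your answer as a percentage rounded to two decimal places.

Kiran reaches Ardent along 2 paths.
Via Corven → Palisade: 30% × 93% × 96% = 26.784%.
Via Palisade: 7% × 96% = 6.72%.
Total: 26.784% + 6.72% = 33.504%.
Rounded: 33.50%.

33.50%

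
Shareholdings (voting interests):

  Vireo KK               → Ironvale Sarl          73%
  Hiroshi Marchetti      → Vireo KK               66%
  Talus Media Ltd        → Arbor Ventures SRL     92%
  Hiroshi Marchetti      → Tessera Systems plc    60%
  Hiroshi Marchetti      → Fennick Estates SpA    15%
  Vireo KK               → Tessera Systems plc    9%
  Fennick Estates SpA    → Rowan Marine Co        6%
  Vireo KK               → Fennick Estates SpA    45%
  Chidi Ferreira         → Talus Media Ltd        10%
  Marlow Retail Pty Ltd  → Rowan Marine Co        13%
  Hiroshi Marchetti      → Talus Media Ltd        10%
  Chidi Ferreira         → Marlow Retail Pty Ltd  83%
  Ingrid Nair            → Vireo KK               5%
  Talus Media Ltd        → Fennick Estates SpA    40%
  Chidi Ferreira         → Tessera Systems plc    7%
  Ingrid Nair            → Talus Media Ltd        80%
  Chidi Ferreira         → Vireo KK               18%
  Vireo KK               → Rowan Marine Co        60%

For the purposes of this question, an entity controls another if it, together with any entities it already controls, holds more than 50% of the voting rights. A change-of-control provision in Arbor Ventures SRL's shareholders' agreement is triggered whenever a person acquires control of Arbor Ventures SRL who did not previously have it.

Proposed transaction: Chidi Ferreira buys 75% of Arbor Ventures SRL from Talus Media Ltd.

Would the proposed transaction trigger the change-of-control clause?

The purchase adds only to Chidi's holdings (Talus's stake shrinks), so Chidi is the only person who could newly come to control Arbor.
Chidi holds 83% of Marlow, so Chidi controls Marlow.
Neither Chidi nor any entity Chidi controls holds any voting interest in Arbor.
So before the transaction, Chidi does not control Arbor.
After the purchase, Chidi holds 75% of Arbor directly, and Talus's stake falls to 17%.
Chidi holds 75% of Arbor, so Chidi controls Arbor.
Chidi did not control Arbor before and does after, so the clause is triggered.

Yes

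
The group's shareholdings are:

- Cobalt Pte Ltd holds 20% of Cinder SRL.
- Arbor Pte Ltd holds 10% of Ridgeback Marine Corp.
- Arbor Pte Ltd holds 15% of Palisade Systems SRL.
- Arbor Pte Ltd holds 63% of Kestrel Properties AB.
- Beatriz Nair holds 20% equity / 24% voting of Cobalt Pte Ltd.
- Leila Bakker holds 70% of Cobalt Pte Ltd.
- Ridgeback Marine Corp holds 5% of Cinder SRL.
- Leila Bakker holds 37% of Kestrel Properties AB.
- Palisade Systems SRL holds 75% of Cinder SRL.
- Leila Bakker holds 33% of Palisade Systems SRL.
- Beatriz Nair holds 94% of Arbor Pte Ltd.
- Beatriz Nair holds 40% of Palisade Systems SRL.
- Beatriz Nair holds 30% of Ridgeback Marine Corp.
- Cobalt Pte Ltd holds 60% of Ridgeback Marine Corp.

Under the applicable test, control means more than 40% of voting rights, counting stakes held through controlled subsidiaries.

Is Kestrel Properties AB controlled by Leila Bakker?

Leila holds 70% of Cobalt, so Leila controls Cobalt.
Cobalt holds 60% of Ridgeback, so Leila controls Ridgeback.
In Kestrel, Leila's side holds only 37%, not > 40%.
So Leila does not control Kestrel.

No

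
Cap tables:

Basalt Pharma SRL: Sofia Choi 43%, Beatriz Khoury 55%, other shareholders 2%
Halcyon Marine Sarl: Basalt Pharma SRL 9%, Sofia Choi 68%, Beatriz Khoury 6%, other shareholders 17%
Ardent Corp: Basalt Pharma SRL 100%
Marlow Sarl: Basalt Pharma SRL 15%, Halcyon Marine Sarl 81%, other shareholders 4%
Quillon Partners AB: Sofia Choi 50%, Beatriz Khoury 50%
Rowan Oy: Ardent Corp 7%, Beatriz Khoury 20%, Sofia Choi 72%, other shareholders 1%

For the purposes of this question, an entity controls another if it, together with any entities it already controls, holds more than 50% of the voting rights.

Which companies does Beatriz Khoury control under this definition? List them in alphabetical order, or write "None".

Beatriz holds 55% of Basalt, so Beatriz controls Basalt.
Basalt holds 100% of Ardent, so Beatriz controls Ardent.
No other company's threshold is met.

Ardent Corp, Basalt Pharma SRL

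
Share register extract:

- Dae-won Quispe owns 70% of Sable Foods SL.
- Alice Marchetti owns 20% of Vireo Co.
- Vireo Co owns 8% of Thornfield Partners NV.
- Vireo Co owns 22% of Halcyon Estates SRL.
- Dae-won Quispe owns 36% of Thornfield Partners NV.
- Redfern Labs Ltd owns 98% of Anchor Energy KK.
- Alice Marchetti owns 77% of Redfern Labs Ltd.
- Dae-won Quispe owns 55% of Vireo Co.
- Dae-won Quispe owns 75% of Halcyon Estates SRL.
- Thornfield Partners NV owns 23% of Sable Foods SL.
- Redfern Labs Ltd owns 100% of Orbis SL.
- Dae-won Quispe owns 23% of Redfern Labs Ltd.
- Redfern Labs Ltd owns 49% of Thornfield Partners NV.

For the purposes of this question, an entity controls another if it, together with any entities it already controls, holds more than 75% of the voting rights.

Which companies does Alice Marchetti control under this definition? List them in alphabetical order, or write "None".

Alice holds 77% of Redfern, so Alice controls Redfern.
Redfern holds 98% of Anchor, so Alice controls Anchor.
Redfern holds 100% of Orbis, so Alice controls Orbis.
No other company's threshold is met.

Anchor Energy KK, Orbis SL, Redfern Labs Ltd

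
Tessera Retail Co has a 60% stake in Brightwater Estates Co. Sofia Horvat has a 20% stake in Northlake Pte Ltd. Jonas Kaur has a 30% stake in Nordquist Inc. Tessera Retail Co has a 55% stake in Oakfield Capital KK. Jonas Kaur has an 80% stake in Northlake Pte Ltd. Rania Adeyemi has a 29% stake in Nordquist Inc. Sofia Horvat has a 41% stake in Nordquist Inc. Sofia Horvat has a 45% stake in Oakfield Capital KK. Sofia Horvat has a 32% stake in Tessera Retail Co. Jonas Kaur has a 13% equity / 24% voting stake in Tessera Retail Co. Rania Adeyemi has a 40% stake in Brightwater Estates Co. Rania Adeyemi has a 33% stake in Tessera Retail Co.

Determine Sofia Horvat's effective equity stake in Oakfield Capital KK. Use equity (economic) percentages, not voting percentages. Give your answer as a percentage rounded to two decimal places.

Sofia reaches Oakfield along 2 paths.
Direct stake: 45% = 45%.
Via Tessera: 32% × 55% = 17.6%.
Total: 45% + 17.6% = 62.6%.
Rounded: 62.60%.

62.60%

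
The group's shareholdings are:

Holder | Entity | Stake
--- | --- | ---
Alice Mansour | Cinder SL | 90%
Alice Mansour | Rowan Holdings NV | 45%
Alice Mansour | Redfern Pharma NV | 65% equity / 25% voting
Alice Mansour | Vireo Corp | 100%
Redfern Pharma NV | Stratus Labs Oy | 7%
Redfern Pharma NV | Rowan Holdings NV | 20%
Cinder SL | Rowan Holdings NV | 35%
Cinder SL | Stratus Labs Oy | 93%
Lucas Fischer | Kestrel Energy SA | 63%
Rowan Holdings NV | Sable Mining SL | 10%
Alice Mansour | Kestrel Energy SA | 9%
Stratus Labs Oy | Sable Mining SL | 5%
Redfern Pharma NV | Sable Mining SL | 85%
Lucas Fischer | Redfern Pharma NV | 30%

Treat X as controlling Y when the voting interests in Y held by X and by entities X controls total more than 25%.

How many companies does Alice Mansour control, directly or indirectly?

4

Alice holds 90% of Cinder, so Alice controls Cinder.
Alice holds 100% of Vireo, so Alice controls Vireo.
Cinder holds 93% of Stratus, so Alice controls Stratus.
Alice and Cinder together hold 45% + 35% = 80% of Rowan, so Alice controls Rowan.
No other company's threshold is met.
Alice controls 4 companies.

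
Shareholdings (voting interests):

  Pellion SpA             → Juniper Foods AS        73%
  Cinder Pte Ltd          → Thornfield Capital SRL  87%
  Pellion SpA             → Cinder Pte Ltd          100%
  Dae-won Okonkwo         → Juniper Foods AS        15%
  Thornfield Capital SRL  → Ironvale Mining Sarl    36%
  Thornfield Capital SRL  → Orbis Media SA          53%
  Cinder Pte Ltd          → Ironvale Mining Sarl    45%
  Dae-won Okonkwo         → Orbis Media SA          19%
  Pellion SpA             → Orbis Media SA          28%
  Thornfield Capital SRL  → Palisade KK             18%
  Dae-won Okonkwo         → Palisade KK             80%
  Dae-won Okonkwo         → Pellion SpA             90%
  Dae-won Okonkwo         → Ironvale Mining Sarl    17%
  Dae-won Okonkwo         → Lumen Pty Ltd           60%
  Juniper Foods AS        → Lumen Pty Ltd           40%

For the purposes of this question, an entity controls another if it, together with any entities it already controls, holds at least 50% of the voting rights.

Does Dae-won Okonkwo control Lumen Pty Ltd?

Dae-won holds 90% of Pellion, so Dae-won controls Pellion.
Pellion and Dae-won together hold 73% + 15% = 88% of Juniper, so Dae-won controls Juniper.
Dae-won and Juniper together hold 60% + 40% = 100% of Lumen, so Dae-won controls Lumen.

Yes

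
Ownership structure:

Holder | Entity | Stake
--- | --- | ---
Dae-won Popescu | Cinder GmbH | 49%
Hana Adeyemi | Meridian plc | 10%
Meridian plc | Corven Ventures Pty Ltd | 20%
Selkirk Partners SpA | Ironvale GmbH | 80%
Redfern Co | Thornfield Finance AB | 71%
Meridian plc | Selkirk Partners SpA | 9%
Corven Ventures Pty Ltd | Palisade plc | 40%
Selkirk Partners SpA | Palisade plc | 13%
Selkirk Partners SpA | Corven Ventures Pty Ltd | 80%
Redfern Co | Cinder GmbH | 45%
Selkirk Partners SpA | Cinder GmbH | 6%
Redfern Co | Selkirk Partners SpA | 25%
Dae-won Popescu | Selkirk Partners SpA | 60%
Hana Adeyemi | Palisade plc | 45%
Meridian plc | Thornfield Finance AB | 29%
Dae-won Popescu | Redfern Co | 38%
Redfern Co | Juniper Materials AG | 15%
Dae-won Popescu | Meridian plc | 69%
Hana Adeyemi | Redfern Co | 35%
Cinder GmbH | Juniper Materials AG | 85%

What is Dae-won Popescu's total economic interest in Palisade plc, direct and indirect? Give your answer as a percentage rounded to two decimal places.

Dae-won reaches Palisade along 7 paths.
Via Meridian → Corven: 69% × 20% × 40% = 5.52%.
Via Selkirk → Corven: 60% × 80% × 40% = 19.2%.
Via Redfern → Selkirk → Corven: 38% × 25% × 80% × 40% = 3.04%.
Via Meridian → Selkirk → Corven: 69% × 9% × 80% × 40% = 1.9872%.
Via Selkirk: 60% × 13% = 7.8%.
Via Redfern → Selkirk: 38% × 25% × 13% = 1.235%.
Via Meridian → Selkirk: 69% × 9% × 13% = 0.8073%.
Total: 5.52% + 19.2% + 3.04% + 1.9872% + 7.8% + 1.235% + 0.8073% = 39.5895%.
Rounded: 39.59%.

39.59%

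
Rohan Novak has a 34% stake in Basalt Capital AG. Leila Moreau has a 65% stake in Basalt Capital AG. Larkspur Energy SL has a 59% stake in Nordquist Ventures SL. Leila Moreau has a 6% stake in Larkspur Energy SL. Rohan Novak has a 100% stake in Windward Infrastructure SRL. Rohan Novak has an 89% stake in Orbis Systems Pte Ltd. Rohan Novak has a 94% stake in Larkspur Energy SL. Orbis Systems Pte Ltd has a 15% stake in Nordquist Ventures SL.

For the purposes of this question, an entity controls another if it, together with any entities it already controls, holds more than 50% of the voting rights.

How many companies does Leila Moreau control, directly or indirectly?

1

Leila holds 65% of Basalt, so Leila controls Basalt.
No other company's threshold is met.
Leila controls 1 company.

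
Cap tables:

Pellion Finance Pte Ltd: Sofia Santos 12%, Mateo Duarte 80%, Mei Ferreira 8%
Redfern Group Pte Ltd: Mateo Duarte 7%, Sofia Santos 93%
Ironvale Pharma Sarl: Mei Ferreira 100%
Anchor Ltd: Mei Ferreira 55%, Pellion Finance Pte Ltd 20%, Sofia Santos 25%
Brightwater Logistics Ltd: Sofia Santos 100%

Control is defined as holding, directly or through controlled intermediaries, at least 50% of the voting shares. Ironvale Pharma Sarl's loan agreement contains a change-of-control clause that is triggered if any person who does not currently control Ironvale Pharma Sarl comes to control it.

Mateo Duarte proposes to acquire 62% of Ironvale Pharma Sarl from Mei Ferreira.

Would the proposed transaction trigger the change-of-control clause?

The purchase adds only to Mateo's holdings (Mei's stake shrinks), so Mateo is the only person who could newly come to control Ironvale.
Mateo holds 80% of Pellion, so Mateo controls Pellion.
Neither Mateo nor any entity Mateo controls holds any voting interest in Ironvale.
So before the transaction, Mateo does not control Ironvale.
After the purchase, Mateo holds 62% of Ironvale directly, and Mei's stake falls to 38%.
Mateo holds 62% of Ironvale, so Mateo controls Ironvale.
Mateo did not control Ironvale before and does after, so the clause is triggered.

Yes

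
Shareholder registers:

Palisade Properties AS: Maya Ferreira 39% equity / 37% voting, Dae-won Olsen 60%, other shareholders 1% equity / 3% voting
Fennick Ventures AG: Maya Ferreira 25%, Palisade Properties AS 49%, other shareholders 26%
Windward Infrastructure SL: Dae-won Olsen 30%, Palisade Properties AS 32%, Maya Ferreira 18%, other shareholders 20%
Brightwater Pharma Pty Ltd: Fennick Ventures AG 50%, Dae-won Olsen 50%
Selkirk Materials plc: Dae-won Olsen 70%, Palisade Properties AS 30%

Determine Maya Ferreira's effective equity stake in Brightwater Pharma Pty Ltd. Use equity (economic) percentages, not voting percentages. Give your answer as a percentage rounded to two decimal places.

Maya reaches Brightwater along 2 paths.
Via Fennick: 25% × 50% = 12.5%.
Via Palisade → Fennick: 39% × 49% × 50% = 9.555%.
Total: 12.5% + 9.555% = 22.055%.
Rounded: 22.06%.

22.06%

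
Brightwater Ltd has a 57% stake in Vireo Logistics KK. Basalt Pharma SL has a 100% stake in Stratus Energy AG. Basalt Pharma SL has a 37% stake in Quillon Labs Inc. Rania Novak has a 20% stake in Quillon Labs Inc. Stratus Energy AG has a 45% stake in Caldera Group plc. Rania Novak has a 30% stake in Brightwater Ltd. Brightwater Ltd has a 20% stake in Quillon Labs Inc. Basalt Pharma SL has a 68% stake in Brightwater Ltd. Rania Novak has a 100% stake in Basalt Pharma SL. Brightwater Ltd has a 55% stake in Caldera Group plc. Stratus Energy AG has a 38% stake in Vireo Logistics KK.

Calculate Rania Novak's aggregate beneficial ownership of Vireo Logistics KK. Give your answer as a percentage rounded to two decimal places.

93.86%

Rania reaches Vireo along 3 paths.
Via Basalt → Stratus: 100% × 100% × 38% = 38%.
Via Brightwater: 30% × 57% = 17.1%.
Via Basalt → Brightwater: 100% × 68% × 57% = 38.76%.
Total: 38% + 17.1% + 38.76% = 93.86%.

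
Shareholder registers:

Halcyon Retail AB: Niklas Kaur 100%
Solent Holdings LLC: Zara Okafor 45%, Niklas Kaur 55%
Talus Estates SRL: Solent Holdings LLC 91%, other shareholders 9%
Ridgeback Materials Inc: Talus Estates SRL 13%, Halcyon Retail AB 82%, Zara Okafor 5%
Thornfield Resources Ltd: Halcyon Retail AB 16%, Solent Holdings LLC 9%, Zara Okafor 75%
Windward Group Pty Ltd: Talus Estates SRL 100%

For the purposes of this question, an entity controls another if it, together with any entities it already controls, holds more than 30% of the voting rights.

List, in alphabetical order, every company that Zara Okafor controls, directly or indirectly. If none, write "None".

Zara holds 45% of Solent, so Zara controls Solent.
Solent holds 91% of Talus, so Zara controls Talus.
Solent and Zara together hold 9% + 75% = 84% of Thornfield, so Zara controls Thornfield.
Talus holds 100% of Windward, so Zara controls Windward.
No other company's threshold is met.

Solent Holdings LLC, Talus Estates SRL, Thornfield Resources Ltd, Windward Group Pty Ltd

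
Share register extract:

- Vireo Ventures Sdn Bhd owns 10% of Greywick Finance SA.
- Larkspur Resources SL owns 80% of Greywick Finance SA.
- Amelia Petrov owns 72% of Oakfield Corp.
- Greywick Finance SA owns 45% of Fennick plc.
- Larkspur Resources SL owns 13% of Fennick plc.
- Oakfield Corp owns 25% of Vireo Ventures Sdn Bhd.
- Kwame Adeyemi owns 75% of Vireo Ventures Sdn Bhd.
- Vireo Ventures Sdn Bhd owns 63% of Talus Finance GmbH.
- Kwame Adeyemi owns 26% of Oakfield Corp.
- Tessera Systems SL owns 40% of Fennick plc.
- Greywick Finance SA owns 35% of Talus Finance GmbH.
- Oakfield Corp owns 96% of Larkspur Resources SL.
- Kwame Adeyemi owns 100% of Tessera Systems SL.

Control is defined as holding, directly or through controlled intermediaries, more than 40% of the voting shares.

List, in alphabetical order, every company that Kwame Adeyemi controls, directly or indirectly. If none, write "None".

Talus Finance GmbH, Tessera Systems SL, Vireo Ventures Sdn Bhd

Kwame holds 75% of Vireo, so Kwame controls Vireo.
Kwame holds 100% of Tessera, so Kwame controls Tessera.
Vireo holds 63% of Talus, so Kwame controls Talus.
No other company's threshold is met.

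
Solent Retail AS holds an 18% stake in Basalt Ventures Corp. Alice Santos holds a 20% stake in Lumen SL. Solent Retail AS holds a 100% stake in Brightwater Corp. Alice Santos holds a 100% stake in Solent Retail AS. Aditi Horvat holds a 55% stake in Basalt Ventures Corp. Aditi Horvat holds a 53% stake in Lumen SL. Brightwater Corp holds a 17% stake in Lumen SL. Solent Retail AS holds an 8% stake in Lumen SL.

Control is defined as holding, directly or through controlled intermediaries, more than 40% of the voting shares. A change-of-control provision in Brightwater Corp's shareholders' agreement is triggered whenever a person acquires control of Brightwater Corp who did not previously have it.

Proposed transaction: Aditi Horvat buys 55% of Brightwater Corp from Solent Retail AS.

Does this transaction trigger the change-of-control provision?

The purchase adds only to Aditi's holdings (Solent's stake shrinks), so Aditi is the only person who could newly come to control Brightwater.
Aditi holds 55% of Basalt, so Aditi controls Basalt.
Aditi holds 53% of Lumen, so Aditi controls Lumen.
Neither Aditi nor any entity Aditi controls holds any voting interest in Brightwater.
So before the transaction, Aditi does not control Brightwater.
After the purchase, Aditi holds 55% of Brightwater directly, and Solent's stake falls to 45%.
Aditi holds 55% of Brightwater, so Aditi controls Brightwater.
Aditi did not control Brightwater before and does after, so the clause is triggered.

Yes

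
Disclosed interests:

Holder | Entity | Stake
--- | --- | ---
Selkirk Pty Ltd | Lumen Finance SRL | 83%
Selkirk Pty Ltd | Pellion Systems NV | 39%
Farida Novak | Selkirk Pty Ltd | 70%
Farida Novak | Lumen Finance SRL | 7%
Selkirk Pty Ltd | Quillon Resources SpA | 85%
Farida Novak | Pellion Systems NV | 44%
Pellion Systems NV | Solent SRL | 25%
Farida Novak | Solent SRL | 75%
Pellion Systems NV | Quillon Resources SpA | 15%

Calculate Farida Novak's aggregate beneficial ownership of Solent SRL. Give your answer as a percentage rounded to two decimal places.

Farida reaches Solent along 3 paths.
Via Pellion: 44% × 25% = 11%.
Via Selkirk → Pellion: 70% × 39% × 25% = 6.825%.
Direct stake: 75% = 75%.
Total: 11% + 6.825% + 75% = 92.825%.
Rounded: 92.83%.

92.83%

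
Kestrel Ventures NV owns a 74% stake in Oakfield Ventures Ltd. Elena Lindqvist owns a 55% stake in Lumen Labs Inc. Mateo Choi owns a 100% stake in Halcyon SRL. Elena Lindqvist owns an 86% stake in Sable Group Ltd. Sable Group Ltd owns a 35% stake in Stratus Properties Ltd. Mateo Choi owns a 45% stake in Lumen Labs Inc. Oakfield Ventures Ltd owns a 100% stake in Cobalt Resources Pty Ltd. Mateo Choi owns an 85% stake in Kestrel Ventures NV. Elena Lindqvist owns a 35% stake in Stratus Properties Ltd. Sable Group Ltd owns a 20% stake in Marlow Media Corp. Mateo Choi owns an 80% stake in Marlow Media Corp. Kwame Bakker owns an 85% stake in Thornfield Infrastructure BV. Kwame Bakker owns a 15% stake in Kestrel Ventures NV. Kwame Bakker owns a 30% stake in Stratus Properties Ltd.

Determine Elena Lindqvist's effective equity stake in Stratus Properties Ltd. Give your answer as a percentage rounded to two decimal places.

Elena reaches Stratus along 2 paths.
Via Sable: 86% × 35% = 30.1%.
Direct stake: 35% = 35%.
Total: 30.1% + 35% = 65.1%.
Rounded: 65.10%.

65.10%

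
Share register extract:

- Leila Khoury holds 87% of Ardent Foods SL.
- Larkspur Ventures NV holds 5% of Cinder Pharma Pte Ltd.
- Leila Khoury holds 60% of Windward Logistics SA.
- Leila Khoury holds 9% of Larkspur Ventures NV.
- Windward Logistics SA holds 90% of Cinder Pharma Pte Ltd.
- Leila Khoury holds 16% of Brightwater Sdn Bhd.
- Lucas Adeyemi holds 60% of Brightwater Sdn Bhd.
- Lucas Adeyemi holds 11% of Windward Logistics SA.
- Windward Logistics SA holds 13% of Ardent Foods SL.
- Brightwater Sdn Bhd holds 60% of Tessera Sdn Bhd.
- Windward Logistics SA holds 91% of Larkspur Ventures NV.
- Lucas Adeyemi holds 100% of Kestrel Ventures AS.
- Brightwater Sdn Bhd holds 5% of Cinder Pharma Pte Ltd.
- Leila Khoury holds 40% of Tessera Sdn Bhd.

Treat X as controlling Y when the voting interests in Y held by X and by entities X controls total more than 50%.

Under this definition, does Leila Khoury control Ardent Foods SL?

Yes

Leila holds 60% of Windward, so Leila controls Windward.
Windward and Leila together hold 13% + 87% = 100% of Ardent, so Leila controls Ardent.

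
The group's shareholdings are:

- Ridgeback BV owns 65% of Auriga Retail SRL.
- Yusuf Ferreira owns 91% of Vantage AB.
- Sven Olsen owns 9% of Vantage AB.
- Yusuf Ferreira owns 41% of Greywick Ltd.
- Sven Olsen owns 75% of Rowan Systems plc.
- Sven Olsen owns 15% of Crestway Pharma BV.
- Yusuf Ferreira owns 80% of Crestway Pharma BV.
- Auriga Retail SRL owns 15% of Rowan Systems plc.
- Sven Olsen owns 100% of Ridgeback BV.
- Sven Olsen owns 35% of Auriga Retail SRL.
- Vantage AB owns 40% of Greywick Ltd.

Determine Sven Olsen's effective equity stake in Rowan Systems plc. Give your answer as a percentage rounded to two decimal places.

Sven reaches Rowan along 3 paths.
Direct stake: 75% = 75%.
Via Ridgeback → Auriga: 100% × 65% × 15% = 9.75%.
Via Auriga: 35% × 15% = 5.25%.
Total: 75% + 9.75% + 5.25% = 90%.
Rounded: 90.00%.

90.00%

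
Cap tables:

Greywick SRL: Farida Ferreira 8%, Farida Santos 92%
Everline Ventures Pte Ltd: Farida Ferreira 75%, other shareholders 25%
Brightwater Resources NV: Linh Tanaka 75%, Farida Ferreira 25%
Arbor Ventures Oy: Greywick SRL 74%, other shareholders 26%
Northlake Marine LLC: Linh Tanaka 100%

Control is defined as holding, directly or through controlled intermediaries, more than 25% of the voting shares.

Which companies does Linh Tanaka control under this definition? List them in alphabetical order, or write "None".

Brightwater Resources NV, Northlake Marine LLC

Linh holds 75% of Brightwater, so Linh controls Brightwater.
Linh holds 100% of Northlake, so Linh controls Northlake.
No other company's threshold is met.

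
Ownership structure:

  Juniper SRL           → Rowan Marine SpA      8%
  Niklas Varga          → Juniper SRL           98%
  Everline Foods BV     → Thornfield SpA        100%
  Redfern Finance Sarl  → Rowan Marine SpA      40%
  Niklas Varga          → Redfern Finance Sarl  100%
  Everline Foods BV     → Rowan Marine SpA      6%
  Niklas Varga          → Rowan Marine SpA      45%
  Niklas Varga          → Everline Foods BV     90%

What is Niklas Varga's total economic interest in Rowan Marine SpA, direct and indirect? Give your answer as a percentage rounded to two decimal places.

Niklas reaches Rowan along 4 paths.
Via Redfern: 100% × 40% = 40%.
Direct stake: 45% = 45%.
Via Juniper: 98% × 8% = 7.84%.
Via Everline: 90% × 6% = 5.4%.
Total: 40% + 45% + 7.84% + 5.4% = 98.24%.

98.24%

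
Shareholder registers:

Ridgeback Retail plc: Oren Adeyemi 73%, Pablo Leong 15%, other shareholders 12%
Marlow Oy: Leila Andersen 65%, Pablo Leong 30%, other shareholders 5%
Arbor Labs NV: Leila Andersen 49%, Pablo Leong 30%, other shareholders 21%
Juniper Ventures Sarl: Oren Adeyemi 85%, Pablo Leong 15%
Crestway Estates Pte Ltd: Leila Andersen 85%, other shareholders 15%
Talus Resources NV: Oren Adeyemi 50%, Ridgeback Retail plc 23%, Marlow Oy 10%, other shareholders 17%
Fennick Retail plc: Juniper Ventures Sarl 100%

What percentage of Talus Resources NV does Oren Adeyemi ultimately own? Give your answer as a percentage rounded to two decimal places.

Oren reaches Talus along 2 paths.
Direct stake: 50% = 50%.
Via Ridgeback: 73% × 23% = 16.79%.
Total: 50% + 16.79% = 66.79%.

66.79%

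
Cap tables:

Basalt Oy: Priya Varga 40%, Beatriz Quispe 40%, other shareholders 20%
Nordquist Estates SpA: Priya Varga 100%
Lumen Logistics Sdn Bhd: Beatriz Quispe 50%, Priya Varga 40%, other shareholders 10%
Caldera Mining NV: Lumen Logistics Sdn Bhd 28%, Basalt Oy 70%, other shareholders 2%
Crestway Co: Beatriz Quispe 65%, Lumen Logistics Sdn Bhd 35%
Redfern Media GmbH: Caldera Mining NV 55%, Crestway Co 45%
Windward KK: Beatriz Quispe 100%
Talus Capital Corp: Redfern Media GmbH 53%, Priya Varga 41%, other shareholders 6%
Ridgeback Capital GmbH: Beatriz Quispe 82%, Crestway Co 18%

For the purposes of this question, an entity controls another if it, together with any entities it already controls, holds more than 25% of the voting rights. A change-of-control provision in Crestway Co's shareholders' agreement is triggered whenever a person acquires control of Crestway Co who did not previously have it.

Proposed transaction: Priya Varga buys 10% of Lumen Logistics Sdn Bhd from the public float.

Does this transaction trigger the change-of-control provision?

The purchase changes only Priya's holdings, so Priya is the only person who could newly come to control Crestway.
Priya holds 40% of Lumen, so Priya controls Lumen.
Lumen holds 35% of Crestway, so Priya controls Crestway.
So Priya already controls Crestway before the transaction.
After the purchase, Priya's direct stake in Lumen rises to 40% + 10% = 50%.
Priya controlled Crestway already, so this is not a new person acquiring control; every other person's position is unchanged or reduced.
No new person acquires control, so the clause is not triggered.

No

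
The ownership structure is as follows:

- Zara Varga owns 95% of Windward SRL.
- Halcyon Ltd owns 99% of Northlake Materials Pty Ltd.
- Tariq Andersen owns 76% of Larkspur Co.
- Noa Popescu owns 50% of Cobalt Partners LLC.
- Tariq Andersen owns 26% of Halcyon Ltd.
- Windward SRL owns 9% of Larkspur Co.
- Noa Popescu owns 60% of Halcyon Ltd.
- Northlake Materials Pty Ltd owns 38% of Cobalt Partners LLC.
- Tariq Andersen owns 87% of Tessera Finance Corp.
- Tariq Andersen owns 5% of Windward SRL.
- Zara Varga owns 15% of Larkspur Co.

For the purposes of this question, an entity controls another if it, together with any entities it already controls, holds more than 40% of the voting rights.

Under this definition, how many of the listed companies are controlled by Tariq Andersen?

2

Tariq holds 87% of Tessera, so Tariq controls Tessera.
Tariq holds 76% of Larkspur, so Tariq controls Larkspur.
No other company's threshold is met.
Tariq controls 2 companies.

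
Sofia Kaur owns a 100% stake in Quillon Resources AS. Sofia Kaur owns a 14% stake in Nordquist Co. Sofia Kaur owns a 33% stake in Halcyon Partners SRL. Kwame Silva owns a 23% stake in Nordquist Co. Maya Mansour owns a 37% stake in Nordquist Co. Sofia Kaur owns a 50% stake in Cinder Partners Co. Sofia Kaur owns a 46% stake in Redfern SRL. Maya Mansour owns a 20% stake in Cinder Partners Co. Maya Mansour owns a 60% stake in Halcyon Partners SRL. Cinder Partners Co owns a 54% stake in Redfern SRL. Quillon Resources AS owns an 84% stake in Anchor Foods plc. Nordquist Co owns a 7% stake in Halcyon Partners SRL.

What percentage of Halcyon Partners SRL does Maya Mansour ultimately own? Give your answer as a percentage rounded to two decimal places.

62.59%

Maya reaches Halcyon along 2 paths.
Direct stake: 60% = 60%.
Via Nordquist: 37% × 7% = 2.59%.
Total: 60% + 2.59% = 62.59%.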